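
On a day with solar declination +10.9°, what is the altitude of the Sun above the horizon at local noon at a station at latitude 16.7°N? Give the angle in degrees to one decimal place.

84.2°

At local solar noon the hour angle is zero, so the elevation is 90° − |φ − δ| = 90° − |16.7° − (10.9°)| = 90° − 5.8° = 84.2°.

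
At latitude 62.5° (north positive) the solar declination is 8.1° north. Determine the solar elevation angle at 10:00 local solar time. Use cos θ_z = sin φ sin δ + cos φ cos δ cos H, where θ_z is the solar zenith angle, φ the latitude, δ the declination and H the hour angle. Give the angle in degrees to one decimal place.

Hour angle H = 15° × (10 − 12) = -30.00°.
cos θ_z = sin(62.5°) sin(8.1°) + cos(62.5°) cos(8.1°) cos(-30.00°) = 0.1250 + 0.3959 = 0.5209.
θ_z = arccos(0.5209) = 58.61°, so the elevation is 90° − 58.61° = 31.39°.

31.4°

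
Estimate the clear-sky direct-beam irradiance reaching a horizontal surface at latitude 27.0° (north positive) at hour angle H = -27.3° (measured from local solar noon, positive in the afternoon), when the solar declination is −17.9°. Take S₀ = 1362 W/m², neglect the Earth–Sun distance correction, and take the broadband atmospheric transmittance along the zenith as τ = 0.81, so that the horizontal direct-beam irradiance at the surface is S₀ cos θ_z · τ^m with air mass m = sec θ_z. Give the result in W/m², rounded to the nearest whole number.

cos θ_z = sin(27.0°) sin(-17.9°) + cos(27.0°) cos(-17.9°) cos(-27.30°) = -0.1395 + 0.7534 = 0.6139.
Air mass m = 1/cos θ_z = 1/0.6139 = 1.629; τ^m = 0.81^1.629 = 0.7095.
Surface direct beam = 1362 × 0.6139 × 0.7095 = 593.24 W/m².

593 W/m²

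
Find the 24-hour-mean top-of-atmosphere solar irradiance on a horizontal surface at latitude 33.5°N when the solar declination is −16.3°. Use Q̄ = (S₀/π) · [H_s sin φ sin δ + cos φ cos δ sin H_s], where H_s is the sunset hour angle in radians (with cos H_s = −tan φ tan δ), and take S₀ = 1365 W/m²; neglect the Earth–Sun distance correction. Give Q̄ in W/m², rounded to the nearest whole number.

cos H_s = −tan(33.5°) · tan(-16.3°) = 0.1935, so H_s = arccos(0.1935) = 78.84°. In radians, H_s = 1.3760.
H_s sin φ sin δ = 1.3760 × 0.5519 × -0.2807 = -0.2132.
cos φ cos δ sin H_s = 0.8339 × 0.9598 × 0.9811 = 0.7853.
Q̄ = (1365/π) × (-0.2132 + 0.7853) = 434.49 × 0.5721 = 248.57 W/m².

249 W/m²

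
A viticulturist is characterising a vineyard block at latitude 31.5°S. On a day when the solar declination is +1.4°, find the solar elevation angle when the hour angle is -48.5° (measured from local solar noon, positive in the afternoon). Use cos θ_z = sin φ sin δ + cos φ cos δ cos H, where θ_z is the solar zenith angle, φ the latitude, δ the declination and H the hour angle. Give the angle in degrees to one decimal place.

33.5°

With φ = -31.5°, δ = 1.4°, H = -48.50°: sin φ sin δ = -0.0128, cos φ cos δ cos H = 0.5648, so cos θ_z = 0.5520.
θ_z = arccos(0.5520) = 56.50°, so the elevation is 90° − 56.50° = 33.50°.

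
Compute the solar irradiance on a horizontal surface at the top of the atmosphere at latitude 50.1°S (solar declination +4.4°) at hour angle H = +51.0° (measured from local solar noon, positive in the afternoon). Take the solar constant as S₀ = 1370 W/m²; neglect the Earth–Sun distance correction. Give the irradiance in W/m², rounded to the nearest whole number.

cos θ_z = sin(-50.1°) sin(4.4°) + cos(-50.1°) cos(4.4°) cos(51.00°) = -0.0589 + 0.4025 = 0.3436.
Top-of-atmosphere irradiance = S₀ cos θ_z = 1370 × 0.3436 = 470.73 W/m².

471 W/m²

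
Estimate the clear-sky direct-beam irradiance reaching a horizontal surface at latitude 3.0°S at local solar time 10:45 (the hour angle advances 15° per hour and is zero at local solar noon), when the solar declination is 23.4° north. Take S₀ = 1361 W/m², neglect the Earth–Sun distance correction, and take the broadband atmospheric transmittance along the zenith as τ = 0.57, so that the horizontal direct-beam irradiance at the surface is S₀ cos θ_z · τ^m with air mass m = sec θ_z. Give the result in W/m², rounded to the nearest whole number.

594 W/m²

Hour angle H = 15° × (10.75 − 12) = -18.75°.
cos θ_z = sin(-3.0°) sin(23.4°) + cos(-3.0°) cos(23.4°) cos(-18.75°) = -0.0208 + 0.8679 = 0.8471.
Air mass m = 1/cos θ_z = 1/0.8471 = 1.180; τ^m = 0.57^1.180 = 0.5151.
Surface direct beam = 1361 × 0.8471 × 0.5151 = 593.86 W/m².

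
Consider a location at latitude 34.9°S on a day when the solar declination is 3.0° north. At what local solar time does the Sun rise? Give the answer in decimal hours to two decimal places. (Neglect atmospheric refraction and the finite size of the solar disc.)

The sunset hour angle satisfies cos H_s = −tan φ tan δ = 0.0366, giving H_s = 87.90°.
Sunrise is at 12 − H_s/15 = 12 − 5.860 = 6.140 h local solar time.

6.14 h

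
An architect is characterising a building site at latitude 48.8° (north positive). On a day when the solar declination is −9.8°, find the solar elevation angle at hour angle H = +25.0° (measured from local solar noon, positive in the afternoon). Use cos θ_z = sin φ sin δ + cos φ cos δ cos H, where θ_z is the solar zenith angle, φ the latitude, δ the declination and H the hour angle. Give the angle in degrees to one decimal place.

With φ = 48.8°, δ = -9.8°, H = 25.00°: sin φ sin δ = -0.1281, cos φ cos δ cos H = 0.5883, so cos θ_z = 0.4602.
θ_z = arccos(0.4602) = 62.60°, so the elevation is 90° − 62.60° = 27.40°.

27.4°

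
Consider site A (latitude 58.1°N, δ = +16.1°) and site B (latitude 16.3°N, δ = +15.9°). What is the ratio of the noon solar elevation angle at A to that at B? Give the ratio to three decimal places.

0.536

A: 90° − |58.1 − (16.1)| = 48.00°.
B: 90° − |16.3 − (15.9)| = 89.60°.
Ratio A/B = 48.0000 / 89.6000 = 0.5357.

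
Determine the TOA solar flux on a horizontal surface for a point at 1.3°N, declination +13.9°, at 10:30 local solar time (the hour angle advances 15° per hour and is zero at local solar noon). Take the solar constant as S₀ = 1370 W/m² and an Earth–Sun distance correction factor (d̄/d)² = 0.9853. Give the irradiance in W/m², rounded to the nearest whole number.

1218 W/m²

Hour angle H = 15° × (10.5 − 12) = -22.50°.
cos θ_z = sin(1.3°) sin(13.9°) + cos(1.3°) cos(13.9°) cos(-22.50°) = 0.0055 + 0.8966 = 0.9021.
Top-of-atmosphere irradiance = S₀ (d̄/d)² cos θ_z = 1370 × 0.9853 × 0.9021 = 1217.71 W/m².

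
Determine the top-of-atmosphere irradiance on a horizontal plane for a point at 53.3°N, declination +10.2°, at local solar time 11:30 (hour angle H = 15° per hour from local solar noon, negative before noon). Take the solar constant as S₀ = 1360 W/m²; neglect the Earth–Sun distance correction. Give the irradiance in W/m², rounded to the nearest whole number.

Hour angle H = 15° × (11.5 − 12) = -7.50°.
cos θ_z = sin(53.3°) sin(10.2°) + cos(53.3°) cos(10.2°) cos(-7.50°) = 0.1420 + 0.5831 = 0.7251.
Top-of-atmosphere irradiance = S₀ cos θ_z = 1360 × 0.7251 = 986.14 W/m².

986 W/m²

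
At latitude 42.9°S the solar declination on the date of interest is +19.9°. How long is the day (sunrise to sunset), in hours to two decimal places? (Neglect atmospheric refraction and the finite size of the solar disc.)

9.38 hours

cos H_s = −tan(-42.9°) · tan(19.9°) = 0.3364, so H_s = arccos(0.3364) = 70.34°.
Day length = 2 H_s / 15° h⁻¹ = 140.68° / 15 = 9.379 h.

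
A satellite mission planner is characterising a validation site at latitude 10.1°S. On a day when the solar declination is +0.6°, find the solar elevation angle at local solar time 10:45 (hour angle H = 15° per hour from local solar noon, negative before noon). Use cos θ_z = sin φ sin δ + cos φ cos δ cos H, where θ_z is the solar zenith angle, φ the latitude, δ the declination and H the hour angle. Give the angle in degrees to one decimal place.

Hour angle H = 15° × (10.75 − 12) = -18.75°.
With φ = -10.1°, δ = 0.6°, H = -18.75°: sin φ sin δ = -0.0018, cos φ cos δ cos H = 0.9322, so cos θ_z = 0.9304.
θ_z = arccos(0.9304) = 21.50°, so the elevation is 90° − 21.50° = 68.50°.

68.5°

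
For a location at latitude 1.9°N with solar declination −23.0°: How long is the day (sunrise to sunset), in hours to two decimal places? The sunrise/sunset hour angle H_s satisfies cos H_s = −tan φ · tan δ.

11.89 hours

−tan φ tan δ = −(0.0332)(-0.4245) = 0.0141; H_s = arccos(0.0141) = 89.19°.
Day length = 2 H_s / 15° h⁻¹ = 178.38° / 15 = 11.892 h.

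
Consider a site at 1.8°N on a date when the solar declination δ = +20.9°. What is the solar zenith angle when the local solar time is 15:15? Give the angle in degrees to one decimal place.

Hour angle H = 15° × (15.25 − 12) = 48.75°.
With φ = 1.8°, δ = 20.9°, H = 48.75°: sin φ sin δ = 0.0112, cos φ cos δ cos H = 0.6157, so cos θ_z = 0.6269.
θ_z = arccos(0.6269) = 51.18°.

51.2°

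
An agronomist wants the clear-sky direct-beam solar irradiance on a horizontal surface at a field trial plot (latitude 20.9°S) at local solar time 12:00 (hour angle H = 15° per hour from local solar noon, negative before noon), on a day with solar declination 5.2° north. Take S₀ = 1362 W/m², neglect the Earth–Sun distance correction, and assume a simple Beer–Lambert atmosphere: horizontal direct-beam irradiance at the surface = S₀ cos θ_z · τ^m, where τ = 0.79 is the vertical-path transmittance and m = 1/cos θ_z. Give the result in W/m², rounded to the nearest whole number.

Hour angle H = 15° × (12 − 12) = 0.00°.
With φ = -20.9°, δ = 5.2°, H = 0.00°: sin φ sin δ = -0.0323, cos φ cos δ cos H = 0.9304, so cos θ_z = 0.8981.
Air mass m = 1/cos θ_z = 1/0.8981 = 1.113; τ^m = 0.79^1.113 = 0.7692.
Surface direct beam = 1362 × 0.8981 × 0.7692 = 940.89 W/m².

941 W/m²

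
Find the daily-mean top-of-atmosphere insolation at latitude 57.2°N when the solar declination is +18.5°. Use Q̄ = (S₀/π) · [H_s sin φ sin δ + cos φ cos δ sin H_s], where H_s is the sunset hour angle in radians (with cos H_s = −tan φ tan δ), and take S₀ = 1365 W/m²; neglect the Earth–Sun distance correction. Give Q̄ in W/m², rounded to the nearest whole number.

436 W/m²

−tan φ tan δ = −(1.5517)(0.3346) = -0.5192; H_s = arccos(-0.5192) = 121.28°. In radians, H_s = 2.1167.
H_s sin φ sin δ = 2.1167 × 0.8406 × 0.3173 = 0.5646.
cos φ cos δ sin H_s = 0.5417 × 0.9483 × 0.8547 = 0.4391.
Q̄ = (1365/π) × (0.5646 + 0.4391) = 434.49 × 1.0037 = 436.10 W/m².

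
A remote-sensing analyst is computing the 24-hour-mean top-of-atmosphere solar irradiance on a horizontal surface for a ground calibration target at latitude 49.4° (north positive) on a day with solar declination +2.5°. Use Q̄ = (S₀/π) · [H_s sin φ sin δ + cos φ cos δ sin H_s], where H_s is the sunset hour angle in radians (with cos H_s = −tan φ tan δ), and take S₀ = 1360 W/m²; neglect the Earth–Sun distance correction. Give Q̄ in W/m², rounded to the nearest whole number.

304 W/m²

−tan φ tan δ = −(1.1667)(0.0437) = -0.0510; H_s = arccos(-0.0510) = 92.92°. In radians, H_s = 1.6218.
H_s sin φ sin δ = 1.6218 × 0.7593 × 0.0436 = 0.0537.
cos φ cos δ sin H_s = 0.6508 × 0.9990 × 0.9987 = 0.6493.
Q̄ = (1360/π) × (0.0537 + 0.6493) = 432.90 × 0.7030 = 304.33 W/m².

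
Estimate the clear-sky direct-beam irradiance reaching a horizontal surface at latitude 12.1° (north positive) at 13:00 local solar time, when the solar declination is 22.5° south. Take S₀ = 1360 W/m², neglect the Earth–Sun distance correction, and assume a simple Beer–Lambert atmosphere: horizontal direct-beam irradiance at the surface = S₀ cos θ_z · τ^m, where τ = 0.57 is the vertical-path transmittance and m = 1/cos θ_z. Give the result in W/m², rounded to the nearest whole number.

530 W/m²

Hour angle H = 15° × (13 − 12) = 15.00°.
cos θ_z = sin(12.1°) sin(-22.5°) + cos(12.1°) cos(-22.5°) cos(15.00°) = -0.0802 + 0.8726 = 0.7924.
Air mass m = 1/cos θ_z = 1/0.7924 = 1.262; τ^m = 0.57^1.262 = 0.4919.
Surface direct beam = 1360 × 0.7924 × 0.4919 = 530.10 W/m².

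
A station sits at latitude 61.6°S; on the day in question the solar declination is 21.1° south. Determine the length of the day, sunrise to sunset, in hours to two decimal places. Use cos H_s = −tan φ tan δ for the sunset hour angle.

−tan φ tan δ = −(-1.8495)(-0.3859) = -0.7137; H_s = arccos(-0.7137) = 135.54°.
Day length = 2 H_s / 15° h⁻¹ = 271.08° / 15 = 18.072 h.

18.07 hours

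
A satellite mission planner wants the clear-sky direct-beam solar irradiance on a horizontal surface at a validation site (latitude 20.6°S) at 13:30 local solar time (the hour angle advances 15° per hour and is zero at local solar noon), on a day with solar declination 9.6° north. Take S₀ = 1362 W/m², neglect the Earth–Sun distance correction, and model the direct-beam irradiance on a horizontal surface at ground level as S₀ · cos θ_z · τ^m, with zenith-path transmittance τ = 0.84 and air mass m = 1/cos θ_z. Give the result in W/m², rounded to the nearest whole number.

868 W/m²

Hour angle H = 15° × (13.5 − 12) = 22.50°.
cos θ_z = sin(-20.6°) sin(9.6°) + cos(-20.6°) cos(9.6°) cos(22.50°) = -0.0587 + 0.8527 = 0.7940.
Air mass m = 1/cos θ_z = 1/0.7940 = 1.259; τ^m = 0.84^1.259 = 0.8029.
Surface direct beam = 1362 × 0.7940 × 0.8029 = 868.28 W/m².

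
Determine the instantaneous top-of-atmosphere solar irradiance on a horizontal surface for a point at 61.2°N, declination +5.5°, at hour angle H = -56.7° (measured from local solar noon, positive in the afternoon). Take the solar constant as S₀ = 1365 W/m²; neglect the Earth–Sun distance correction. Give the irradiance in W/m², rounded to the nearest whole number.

474 W/m²

cos θ_z = sin φ sin δ + cos φ cos δ cos H = (0.8763)(0.0958) + (0.4818)(0.9954)(0.5490) = 0.3472.
Top-of-atmosphere irradiance = S₀ cos θ_z = 1365 × 0.3472 = 473.93 W/m².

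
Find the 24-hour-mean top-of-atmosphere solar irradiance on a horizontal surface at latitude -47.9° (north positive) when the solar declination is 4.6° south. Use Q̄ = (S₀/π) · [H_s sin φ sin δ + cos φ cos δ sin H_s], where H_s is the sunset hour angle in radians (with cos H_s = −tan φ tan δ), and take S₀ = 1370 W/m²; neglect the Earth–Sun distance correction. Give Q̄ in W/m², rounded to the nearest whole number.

333 W/m²

cos H_s = −tan(-47.9°) · tan(-4.6°) = -0.0890, so H_s = arccos(-0.0890) = 95.11°. In radians, H_s = 1.6600.
H_s sin φ sin δ = 1.6600 × -0.7420 × -0.0802 = 0.0988.
cos φ cos δ sin H_s = 0.6704 × 0.9968 × 0.9960 = 0.6656.
Q̄ = (1370/π) × (0.0988 + 0.6656) = 436.08 × 0.7644 = 333.34 W/m².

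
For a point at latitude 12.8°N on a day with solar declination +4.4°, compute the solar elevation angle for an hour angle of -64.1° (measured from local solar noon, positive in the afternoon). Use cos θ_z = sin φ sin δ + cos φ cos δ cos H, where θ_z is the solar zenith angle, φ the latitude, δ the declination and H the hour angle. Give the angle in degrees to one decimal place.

26.2°

cos θ_z = sin φ sin δ + cos φ cos δ cos H = (0.2215)(0.0767) + (0.9751)(0.9971)(0.4368) = 0.4417.
θ_z = arccos(0.4417) = 63.79°, so the elevation is 90° − 63.79° = 26.21°.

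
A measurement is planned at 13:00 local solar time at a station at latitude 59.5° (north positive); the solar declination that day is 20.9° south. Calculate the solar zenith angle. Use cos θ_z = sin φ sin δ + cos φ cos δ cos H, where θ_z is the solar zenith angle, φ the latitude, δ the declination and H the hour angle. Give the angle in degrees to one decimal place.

Hour angle H = 15° × (13 − 12) = 15.00°.
cos θ_z = sin φ sin δ + cos φ cos δ cos H = (0.8616)(-0.3567) + (0.5075)(0.9342)(0.9659) = 0.1506.
θ_z = arccos(0.1506) = 81.34°.

81.3°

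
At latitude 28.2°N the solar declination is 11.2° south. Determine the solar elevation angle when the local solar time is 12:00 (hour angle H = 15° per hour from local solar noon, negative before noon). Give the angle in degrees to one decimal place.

50.6°

Hour angle H = 15° × (12 − 12) = 0.00°.
cos θ_z = sin(28.2°) sin(-11.2°) + cos(28.2°) cos(-11.2°) cos(0.00°) = -0.0918 + 0.8645 = 0.7727.
θ_z = arccos(0.7727) = 39.40°, so the elevation is 90° − 39.40° = 50.60°.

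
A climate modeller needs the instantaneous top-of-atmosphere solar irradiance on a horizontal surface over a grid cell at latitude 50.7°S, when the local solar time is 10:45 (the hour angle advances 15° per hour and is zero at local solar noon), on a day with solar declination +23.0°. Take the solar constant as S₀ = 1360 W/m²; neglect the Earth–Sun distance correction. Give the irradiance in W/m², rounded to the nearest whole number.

340 W/m²

Hour angle H = 15° × (10.75 − 12) = -18.75°.
cos θ_z = sin φ sin δ + cos φ cos δ cos H = (-0.7738)(0.3907) + (0.6334)(0.9205)(0.9469) = 0.2498.
Top-of-atmosphere irradiance = S₀ cos θ_z = 1360 × 0.2498 = 339.73 W/m².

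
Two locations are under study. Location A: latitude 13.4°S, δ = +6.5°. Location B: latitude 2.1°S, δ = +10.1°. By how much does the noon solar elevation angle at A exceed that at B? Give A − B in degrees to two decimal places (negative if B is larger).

-7.70°

A: 90° − |-13.4 − (6.5)| = 70.10°.
B: 90° − |-2.1 − (10.1)| = 77.80°.
A − B = 70.10 − 77.80 = -7.70°.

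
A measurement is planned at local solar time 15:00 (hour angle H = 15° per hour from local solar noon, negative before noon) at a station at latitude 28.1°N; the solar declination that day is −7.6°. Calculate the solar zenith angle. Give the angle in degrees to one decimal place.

Hour angle H = 15° × (15 − 12) = 45.00°.
cos θ_z = sin φ sin δ + cos φ cos δ cos H = (0.4710)(-0.1323) + (0.8821)(0.9912)(0.7071) = 0.5559.
θ_z = arccos(0.5559) = 56.23°.

56.2°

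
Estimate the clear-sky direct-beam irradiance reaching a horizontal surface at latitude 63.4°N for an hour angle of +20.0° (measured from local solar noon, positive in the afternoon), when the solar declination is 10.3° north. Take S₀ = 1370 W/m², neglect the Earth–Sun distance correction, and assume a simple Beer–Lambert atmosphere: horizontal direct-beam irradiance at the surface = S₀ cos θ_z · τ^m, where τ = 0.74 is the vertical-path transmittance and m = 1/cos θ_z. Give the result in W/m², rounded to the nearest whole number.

cos θ_z = sin(63.4°) sin(10.3°) + cos(63.4°) cos(10.3°) cos(20.00°) = 0.1599 + 0.4140 = 0.5739.
Air mass m = 1/cos θ_z = 1/0.5739 = 1.742; τ^m = 0.74^1.742 = 0.5918.
Surface direct beam = 1370 × 0.5739 × 0.5918 = 465.30 W/m².

465 W/m²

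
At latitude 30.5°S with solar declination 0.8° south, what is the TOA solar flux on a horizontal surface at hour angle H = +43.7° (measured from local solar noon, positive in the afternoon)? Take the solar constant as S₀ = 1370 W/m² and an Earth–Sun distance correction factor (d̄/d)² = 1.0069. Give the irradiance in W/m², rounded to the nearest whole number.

869 W/m²

With φ = -30.5°, δ = -0.8°, H = 43.70°: sin φ sin δ = 0.0071, cos φ cos δ cos H = 0.6229, so cos θ_z = 0.6300.
Top-of-atmosphere irradiance = S₀ (d̄/d)² cos θ_z = 1370 × 1.0069 × 0.6300 = 869.06 W/m².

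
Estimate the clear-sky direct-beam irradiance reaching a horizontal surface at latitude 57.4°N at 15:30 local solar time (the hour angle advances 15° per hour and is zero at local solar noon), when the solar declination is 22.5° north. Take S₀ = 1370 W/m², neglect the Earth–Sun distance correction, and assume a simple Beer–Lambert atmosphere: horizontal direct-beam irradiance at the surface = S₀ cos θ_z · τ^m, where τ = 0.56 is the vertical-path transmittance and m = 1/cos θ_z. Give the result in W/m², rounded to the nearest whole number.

339 W/m²

Hour angle H = 15° × (15.5 − 12) = 52.50°.
cos θ_z = sin φ sin δ + cos φ cos δ cos H = (0.8425)(0.3827) + (0.5388)(0.9239)(0.6088) = 0.6255.
Air mass m = 1/cos θ_z = 1/0.6255 = 1.599; τ^m = 0.56^1.599 = 0.3957.
Surface direct beam = 1370 × 0.6255 × 0.3957 = 339.09 W/m².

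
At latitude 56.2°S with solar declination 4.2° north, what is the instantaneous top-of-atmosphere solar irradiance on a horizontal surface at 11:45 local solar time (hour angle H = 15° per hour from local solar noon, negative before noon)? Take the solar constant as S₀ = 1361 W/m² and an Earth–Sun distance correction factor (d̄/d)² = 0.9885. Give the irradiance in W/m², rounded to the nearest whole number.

663 W/m²

Hour angle H = 15° × (11.75 − 12) = -3.75°.
cos θ_z = sin(-56.2°) sin(4.2°) + cos(-56.2°) cos(4.2°) cos(-3.75°) = -0.0609 + 0.5536 = 0.4927.
Top-of-atmosphere irradiance = S₀ (d̄/d)² cos θ_z = 1361 × 0.9885 × 0.4927 = 662.85 W/m².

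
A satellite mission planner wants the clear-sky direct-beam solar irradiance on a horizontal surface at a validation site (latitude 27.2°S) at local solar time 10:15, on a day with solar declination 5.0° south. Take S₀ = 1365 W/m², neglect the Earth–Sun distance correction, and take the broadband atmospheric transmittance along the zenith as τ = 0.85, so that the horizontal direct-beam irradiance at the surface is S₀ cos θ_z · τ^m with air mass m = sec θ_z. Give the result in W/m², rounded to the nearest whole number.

938 W/m²

Hour angle H = 15° × (10.25 − 12) = -26.25°.
cos θ_z = sin φ sin δ + cos φ cos δ cos H = (-0.4571)(-0.0872) + (0.8894)(0.9962)(0.8969) = 0.8345.
Air mass m = 1/cos θ_z = 1/0.8345 = 1.198; τ^m = 0.85^1.198 = 0.8231.
Surface direct beam = 1365 × 0.8345 × 0.8231 = 937.59 W/m².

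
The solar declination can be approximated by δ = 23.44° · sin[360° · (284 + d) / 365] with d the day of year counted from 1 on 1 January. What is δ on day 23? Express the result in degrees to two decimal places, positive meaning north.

360 × (284 + 23) / 365 = 302.795°; sin(302.795°) = -0.8406.
δ = 23.44 × -0.8406 = -19.704° ≈ -19.70°.

-19.70°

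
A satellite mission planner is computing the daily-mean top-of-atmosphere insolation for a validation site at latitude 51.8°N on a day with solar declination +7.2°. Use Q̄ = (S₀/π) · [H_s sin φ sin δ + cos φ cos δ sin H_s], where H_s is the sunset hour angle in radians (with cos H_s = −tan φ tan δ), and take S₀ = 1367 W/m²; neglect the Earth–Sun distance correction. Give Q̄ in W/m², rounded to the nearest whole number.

cos H_s = −tan(51.8°) · tan(7.2°) = -0.1605, so H_s = arccos(-0.1605) = 99.24°. In radians, H_s = 1.7321.
H_s sin φ sin δ = 1.7321 × 0.7859 × 0.1253 = 0.1706.
cos φ cos δ sin H_s = 0.6184 × 0.9921 × 0.9870 = 0.6055.
Q̄ = (1367/π) × (0.1706 + 0.6055) = 435.13 × 0.7761 = 337.70 W/m².

338 W/m²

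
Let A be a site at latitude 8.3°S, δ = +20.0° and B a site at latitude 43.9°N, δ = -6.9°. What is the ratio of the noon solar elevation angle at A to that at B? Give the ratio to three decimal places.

1.574

A: 90° − |-8.3 − (20.0)| = 61.70°.
B: 90° − |43.9 − (-6.9)| = 39.20°.
Ratio A/B = 61.7000 / 39.2000 = 1.5740.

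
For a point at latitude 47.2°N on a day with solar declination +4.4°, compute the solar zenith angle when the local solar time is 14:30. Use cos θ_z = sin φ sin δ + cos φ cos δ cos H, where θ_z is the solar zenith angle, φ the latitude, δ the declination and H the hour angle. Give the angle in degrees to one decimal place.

53.6°

Hour angle H = 15° × (14.5 − 12) = 37.50°.
With φ = 47.2°, δ = 4.4°, H = 37.50°: sin φ sin δ = 0.0563, cos φ cos δ cos H = 0.5374, so cos θ_z = 0.5937.
θ_z = arccos(0.5937) = 53.58°.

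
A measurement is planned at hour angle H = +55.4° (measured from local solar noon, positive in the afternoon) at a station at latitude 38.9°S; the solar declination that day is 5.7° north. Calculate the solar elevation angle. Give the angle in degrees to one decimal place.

cos θ_z = sin(-38.9°) sin(5.7°) + cos(-38.9°) cos(5.7°) cos(55.40°) = -0.0624 + 0.4397 = 0.3773.
θ_z = arccos(0.3773) = 67.83°, so the elevation is 90° − 67.83° = 22.17°.

22.2°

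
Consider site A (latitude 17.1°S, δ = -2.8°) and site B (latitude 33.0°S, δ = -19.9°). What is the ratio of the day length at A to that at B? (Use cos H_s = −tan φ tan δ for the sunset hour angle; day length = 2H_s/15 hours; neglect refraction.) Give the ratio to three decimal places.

0.877

A: H_s = arccos(−tan -17.1° · tan -2.8°) = 90.86°, so 2H_s/15 = 12.1147 h.
B: H_s = arccos(−tan -33.0° · tan -19.9°) = 103.60°, so 2H_s/15 = 13.8133 h.
Ratio A/B = 12.1147 / 13.8133 = 0.8770.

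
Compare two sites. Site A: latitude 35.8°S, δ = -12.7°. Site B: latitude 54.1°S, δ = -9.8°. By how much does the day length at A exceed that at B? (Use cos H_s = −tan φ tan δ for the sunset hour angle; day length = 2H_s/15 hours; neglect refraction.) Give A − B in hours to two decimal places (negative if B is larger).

A: H_s = arccos(−tan -35.8° · tan -12.7°) = 99.35°, so 2H_s/15 = 13.2467 h.
B: H_s = arccos(−tan -54.1° · tan -9.8°) = 103.80°, so 2H_s/15 = 13.8400 h.
A − B = 13.2467 − 13.8400 = -0.5933 h.

-0.59 h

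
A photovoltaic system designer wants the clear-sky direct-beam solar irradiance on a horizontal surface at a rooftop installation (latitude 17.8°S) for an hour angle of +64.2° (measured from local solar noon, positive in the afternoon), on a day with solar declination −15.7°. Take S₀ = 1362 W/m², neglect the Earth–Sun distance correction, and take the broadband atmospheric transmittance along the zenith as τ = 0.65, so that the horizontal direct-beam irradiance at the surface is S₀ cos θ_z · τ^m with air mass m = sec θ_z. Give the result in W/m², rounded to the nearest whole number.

268 W/m²

cos θ_z = sin φ sin δ + cos φ cos δ cos H = (-0.3057)(-0.2706) + (0.9521)(0.9627)(0.4352) = 0.4816.
Air mass m = 1/cos θ_z = 1/0.4816 = 2.076; τ^m = 0.65^2.076 = 0.4089.
Surface direct beam = 1362 × 0.4816 × 0.4089 = 268.21 W/m².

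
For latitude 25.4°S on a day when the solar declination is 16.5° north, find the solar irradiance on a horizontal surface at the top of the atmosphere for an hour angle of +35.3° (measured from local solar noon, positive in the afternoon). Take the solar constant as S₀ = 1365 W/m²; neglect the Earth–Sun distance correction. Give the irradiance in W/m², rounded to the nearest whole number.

With φ = -25.4°, δ = 16.5°, H = 35.30°: sin φ sin δ = -0.1218, cos φ cos δ cos H = 0.7069, so cos θ_z = 0.5851.
Top-of-atmosphere irradiance = S₀ cos θ_z = 1365 × 0.5851 = 798.66 W/m².

799 W/m²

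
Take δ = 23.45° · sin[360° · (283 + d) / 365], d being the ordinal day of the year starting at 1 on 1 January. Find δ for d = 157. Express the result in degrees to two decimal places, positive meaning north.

+22.54°

360 × (283 + 157) / 365 = 433.973°; sin(433.973°) = 0.9611.
δ = 23.45 × 0.9611 = 22.538° ≈ +22.54°.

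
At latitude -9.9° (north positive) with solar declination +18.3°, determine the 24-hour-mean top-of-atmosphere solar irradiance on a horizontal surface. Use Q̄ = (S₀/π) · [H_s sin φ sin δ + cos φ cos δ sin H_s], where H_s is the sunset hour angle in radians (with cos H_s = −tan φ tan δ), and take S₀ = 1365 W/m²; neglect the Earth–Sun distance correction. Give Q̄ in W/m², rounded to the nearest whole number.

The sunset hour angle satisfies cos H_s = −tan φ tan δ = 0.0577, giving H_s = 86.69°. In radians, H_s = 1.5130.
H_s sin φ sin δ = 1.5130 × -0.1719 × 0.3140 = -0.0817.
cos φ cos δ sin H_s = 0.9851 × 0.9494 × 0.9983 = 0.9337.
Q̄ = (1365/π) × (-0.0817 + 0.9337) = 434.49 × 0.8520 = 370.19 W/m².

370 W/m²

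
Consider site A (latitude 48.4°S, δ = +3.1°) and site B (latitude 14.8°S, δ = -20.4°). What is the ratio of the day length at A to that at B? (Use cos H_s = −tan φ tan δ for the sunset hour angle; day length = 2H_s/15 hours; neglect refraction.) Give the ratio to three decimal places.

0.904

A: H_s = arccos(−tan -48.4° · tan 3.1°) = 86.50°, so 2H_s/15 = 11.5333 h.
B: H_s = arccos(−tan -14.8° · tan -20.4°) = 95.64°, so 2H_s/15 = 12.7520 h.
Ratio A/B = 11.5333 / 12.7520 = 0.9044.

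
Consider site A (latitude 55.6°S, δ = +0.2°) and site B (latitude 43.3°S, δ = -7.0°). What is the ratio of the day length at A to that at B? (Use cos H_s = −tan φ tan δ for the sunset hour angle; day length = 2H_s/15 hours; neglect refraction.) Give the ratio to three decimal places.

0.928

A: H_s = arccos(−tan -55.6° · tan 0.2°) = 89.71°, so 2H_s/15 = 11.9613 h.
B: H_s = arccos(−tan -43.3° · tan -7.0°) = 96.64°, so 2H_s/15 = 12.8853 h.
Ratio A/B = 11.9613 / 12.8853 = 0.9283.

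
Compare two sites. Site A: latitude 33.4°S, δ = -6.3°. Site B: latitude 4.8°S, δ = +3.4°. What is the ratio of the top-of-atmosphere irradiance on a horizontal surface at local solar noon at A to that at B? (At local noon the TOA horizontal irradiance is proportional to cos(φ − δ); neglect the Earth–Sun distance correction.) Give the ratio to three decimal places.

A: cos θ_z = cos(-33.4° − (-6.3°)) = 0.8902.
B: cos θ_z = cos(-4.8° − (3.4°)) = 0.9898.
Ratio A/B = 0.8902 / 0.9898 = 0.8994.

0.899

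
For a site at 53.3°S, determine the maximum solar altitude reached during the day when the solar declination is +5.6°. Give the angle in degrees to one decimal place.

31.1°

At local solar noon the hour angle is zero, so the elevation is 90° − |φ − δ| = 90° − |-53.3° − (5.6°)| = 90° − 58.9° = 31.1°.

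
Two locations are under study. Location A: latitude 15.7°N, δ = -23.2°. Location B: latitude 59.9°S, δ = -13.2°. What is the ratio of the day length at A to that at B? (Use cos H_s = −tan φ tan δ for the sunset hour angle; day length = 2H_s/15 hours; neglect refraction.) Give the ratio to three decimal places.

0.730

A: H_s = arccos(−tan 15.7° · tan -23.2°) = 83.08°, so 2H_s/15 = 11.0773 h.
B: H_s = arccos(−tan -59.9° · tan -13.2°) = 113.87°, so 2H_s/15 = 15.1827 h.
Ratio A/B = 11.0773 / 15.1827 = 0.7296.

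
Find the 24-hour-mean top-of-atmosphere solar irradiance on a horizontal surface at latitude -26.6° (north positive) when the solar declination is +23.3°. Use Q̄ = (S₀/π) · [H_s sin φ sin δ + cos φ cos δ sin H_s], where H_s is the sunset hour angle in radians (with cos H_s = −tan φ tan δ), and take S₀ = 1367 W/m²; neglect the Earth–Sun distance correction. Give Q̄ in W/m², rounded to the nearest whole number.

245 W/m²

The sunset hour angle satisfies cos H_s = −tan φ tan δ = 0.2157, giving H_s = 77.54°. In radians, H_s = 1.3533.
H_s sin φ sin δ = 1.3533 × -0.4478 × 0.3955 = -0.2397.
cos φ cos δ sin H_s = 0.8942 × 0.9184 × 0.9764 = 0.8019.
Q̄ = (1367/π) × (-0.2397 + 0.8019) = 435.13 × 0.5622 = 244.63 W/m².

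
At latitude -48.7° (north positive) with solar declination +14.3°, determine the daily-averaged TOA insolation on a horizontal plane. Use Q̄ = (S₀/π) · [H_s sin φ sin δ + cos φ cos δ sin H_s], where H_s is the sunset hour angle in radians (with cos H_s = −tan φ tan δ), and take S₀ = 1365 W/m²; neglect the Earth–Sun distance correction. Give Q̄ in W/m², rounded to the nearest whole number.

163 W/m²

−tan φ tan δ = −(-1.1383)(0.2549) = 0.2902; H_s = arccos(0.2902) = 73.13°. In radians, H_s = 1.2764.
H_s sin φ sin δ = 1.2764 × -0.7513 × 0.2470 = -0.2369.
cos φ cos δ sin H_s = 0.6600 × 0.9690 × 0.9570 = 0.6120.
Q̄ = (1365/π) × (-0.2369 + 0.6120) = 434.49 × 0.3751 = 162.98 W/m².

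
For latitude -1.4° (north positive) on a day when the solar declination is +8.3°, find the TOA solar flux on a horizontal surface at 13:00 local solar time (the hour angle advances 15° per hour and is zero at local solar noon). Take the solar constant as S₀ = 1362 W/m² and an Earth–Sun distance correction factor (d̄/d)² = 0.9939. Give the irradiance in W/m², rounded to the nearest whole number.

1289 W/m²

Hour angle H = 15° × (13 − 12) = 15.00°.
With φ = -1.4°, δ = 8.3°, H = 15.00°: sin φ sin δ = -0.0035, cos φ cos δ cos H = 0.9555, so cos θ_z = 0.9520.
Top-of-atmosphere irradiance = S₀ (d̄/d)² cos θ_z = 1362 × 0.9939 × 0.9520 = 1288.71 W/m².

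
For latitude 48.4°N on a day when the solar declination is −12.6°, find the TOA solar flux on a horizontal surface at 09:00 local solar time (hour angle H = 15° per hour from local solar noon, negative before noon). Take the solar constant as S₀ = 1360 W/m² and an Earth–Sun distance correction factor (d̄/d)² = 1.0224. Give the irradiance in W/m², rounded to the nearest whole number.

Hour angle H = 15° × (9 − 12) = -45.00°.
With φ = 48.4°, δ = -12.6°, H = -45.00°: sin φ sin δ = -0.1631, cos φ cos δ cos H = 0.4582, so cos θ_z = 0.2951.
Top-of-atmosphere irradiance = S₀ (d̄/d)² cos θ_z = 1360 × 1.0224 × 0.2951 = 410.33 W/m².

410 W/m²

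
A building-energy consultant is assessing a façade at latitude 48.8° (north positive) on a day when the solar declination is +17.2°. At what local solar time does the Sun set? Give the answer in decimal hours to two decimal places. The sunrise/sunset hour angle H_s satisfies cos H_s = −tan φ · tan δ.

−tan φ tan δ = −(1.1423)(0.3096) = -0.3537; H_s = arccos(-0.3537) = 110.71°.
Sunset is at 12 + H_s/15 = 12 + 7.381 = 19.381 h local solar time.

19.38 h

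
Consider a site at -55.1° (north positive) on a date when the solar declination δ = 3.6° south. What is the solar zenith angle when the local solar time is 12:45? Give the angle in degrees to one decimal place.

Hour angle H = 15° × (12.75 − 12) = 11.25°.
With φ = -55.1°, δ = -3.6°, H = 11.25°: sin φ sin δ = 0.0515, cos φ cos δ cos H = 0.5600, so cos θ_z = 0.6115.
θ_z = arccos(0.6115) = 52.30°.

52.3°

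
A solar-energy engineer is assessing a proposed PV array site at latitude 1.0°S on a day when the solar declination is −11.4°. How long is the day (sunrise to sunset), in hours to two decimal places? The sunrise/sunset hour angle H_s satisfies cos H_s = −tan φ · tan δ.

The sunset hour angle satisfies cos H_s = −tan φ tan δ = -0.0035, giving H_s = 90.20°.
Day length = 2 H_s / 15° h⁻¹ = 180.40° / 15 = 12.027 h.

12.03 hours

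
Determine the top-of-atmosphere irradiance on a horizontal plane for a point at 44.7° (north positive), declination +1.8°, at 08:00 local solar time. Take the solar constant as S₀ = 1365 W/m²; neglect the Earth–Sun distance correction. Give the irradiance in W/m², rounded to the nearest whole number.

515 W/m²

Hour angle H = 15° × (8 − 12) = -60.00°.
cos θ_z = sin(44.7°) sin(1.8°) + cos(44.7°) cos(1.8°) cos(-60.00°) = 0.0221 + 0.3552 = 0.3773.
Top-of-atmosphere irradiance = S₀ cos θ_z = 1365 × 0.3773 = 515.01 W/m².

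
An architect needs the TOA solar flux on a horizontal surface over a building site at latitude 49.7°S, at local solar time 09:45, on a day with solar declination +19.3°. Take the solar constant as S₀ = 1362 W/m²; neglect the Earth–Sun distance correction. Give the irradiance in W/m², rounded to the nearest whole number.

348 W/m²

Hour angle H = 15° × (9.75 − 12) = -33.75°.
cos θ_z = sin(-49.7°) sin(19.3°) + cos(-49.7°) cos(19.3°) cos(-33.75°) = -0.2521 + 0.5076 = 0.2555.
Top-of-atmosphere irradiance = S₀ cos θ_z = 1362 × 0.2555 = 347.99 W/m².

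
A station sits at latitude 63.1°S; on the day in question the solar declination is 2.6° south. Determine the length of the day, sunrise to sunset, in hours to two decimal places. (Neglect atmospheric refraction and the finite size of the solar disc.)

12.68 hours

−tan φ tan δ = −(-1.9711)(-0.0454) = -0.0895; H_s = arccos(-0.0895) = 95.13°.
Day length = 2 H_s / 15° h⁻¹ = 190.26° / 15 = 12.684 h.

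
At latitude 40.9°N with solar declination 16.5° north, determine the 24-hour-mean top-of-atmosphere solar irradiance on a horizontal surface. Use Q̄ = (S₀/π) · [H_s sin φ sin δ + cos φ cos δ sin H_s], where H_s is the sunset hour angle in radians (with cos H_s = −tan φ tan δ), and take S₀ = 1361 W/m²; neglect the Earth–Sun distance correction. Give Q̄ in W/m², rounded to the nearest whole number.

451 W/m²

−tan φ tan δ = −(0.8662)(0.2962) = -0.2566; H_s = arccos(-0.2566) = 104.87°. In radians, H_s = 1.8303.
H_s sin φ sin δ = 1.8303 × 0.6547 × 0.2840 = 0.3403.
cos φ cos δ sin H_s = 0.7559 × 0.9588 × 0.9665 = 0.7005.
Q̄ = (1361/π) × (0.3403 + 0.7005) = 433.22 × 1.0408 = 450.90 W/m².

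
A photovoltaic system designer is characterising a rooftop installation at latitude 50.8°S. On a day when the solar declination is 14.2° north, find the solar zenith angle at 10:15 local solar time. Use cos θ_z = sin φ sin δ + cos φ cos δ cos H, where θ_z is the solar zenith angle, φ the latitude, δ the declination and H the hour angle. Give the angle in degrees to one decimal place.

68.9°

Hour angle H = 15° × (10.25 − 12) = -26.25°.
With φ = -50.8°, δ = 14.2°, H = -26.25°: sin φ sin δ = -0.1901, cos φ cos δ cos H = 0.5495, so cos θ_z = 0.3594.
θ_z = arccos(0.3594) = 68.94°.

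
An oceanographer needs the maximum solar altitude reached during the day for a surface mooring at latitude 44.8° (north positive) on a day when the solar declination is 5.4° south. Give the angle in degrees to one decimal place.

39.8°

At local solar noon the hour angle is zero, so the elevation is 90° − |φ − δ| = 90° − |44.8° − (-5.4°)| = 90° − 50.2° = 39.8°.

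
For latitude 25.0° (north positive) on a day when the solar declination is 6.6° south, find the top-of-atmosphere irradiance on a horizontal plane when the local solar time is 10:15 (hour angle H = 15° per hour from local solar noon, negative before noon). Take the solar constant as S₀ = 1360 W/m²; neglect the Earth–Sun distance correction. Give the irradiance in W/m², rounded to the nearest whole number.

1032 W/m²

Hour angle H = 15° × (10.25 − 12) = -26.25°.
With φ = 25.0°, δ = -6.6°, H = -26.25°: sin φ sin δ = -0.0486, cos φ cos δ cos H = 0.8075, so cos θ_z = 0.7589.
Top-of-atmosphere irradiance = S₀ cos θ_z = 1360 × 0.7589 = 1032.10 W/m².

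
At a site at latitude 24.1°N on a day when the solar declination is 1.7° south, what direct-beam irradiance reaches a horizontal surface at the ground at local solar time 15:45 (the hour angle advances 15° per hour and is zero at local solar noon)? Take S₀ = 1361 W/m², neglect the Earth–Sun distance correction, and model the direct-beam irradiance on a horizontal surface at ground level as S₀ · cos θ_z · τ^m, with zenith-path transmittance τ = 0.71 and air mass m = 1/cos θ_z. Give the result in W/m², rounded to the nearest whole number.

Hour angle H = 15° × (15.75 − 12) = 56.25°.
cos θ_z = sin(24.1°) sin(-1.7°) + cos(24.1°) cos(-1.7°) cos(56.25°) = -0.0121 + 0.5069 = 0.4948.
Air mass m = 1/cos θ_z = 1/0.4948 = 2.021; τ^m = 0.71^2.021 = 0.5005.
Surface direct beam = 1361 × 0.4948 × 0.5005 = 337.05 W/m².

337 W/m²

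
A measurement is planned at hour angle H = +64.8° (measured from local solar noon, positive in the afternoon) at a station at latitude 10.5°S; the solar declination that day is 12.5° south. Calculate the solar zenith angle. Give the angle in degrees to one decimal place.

cos θ_z = sin(-10.5°) sin(-12.5°) + cos(-10.5°) cos(-12.5°) cos(64.80°) = 0.0394 + 0.4087 = 0.4481.
θ_z = arccos(0.4481) = 63.38°.

63.4°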